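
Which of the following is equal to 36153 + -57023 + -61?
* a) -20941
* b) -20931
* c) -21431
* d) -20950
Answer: b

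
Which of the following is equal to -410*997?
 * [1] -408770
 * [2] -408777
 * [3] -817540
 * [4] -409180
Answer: 1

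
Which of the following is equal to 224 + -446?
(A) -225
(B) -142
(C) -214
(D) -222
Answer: D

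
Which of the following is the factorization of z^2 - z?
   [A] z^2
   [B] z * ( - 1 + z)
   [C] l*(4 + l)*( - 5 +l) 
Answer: B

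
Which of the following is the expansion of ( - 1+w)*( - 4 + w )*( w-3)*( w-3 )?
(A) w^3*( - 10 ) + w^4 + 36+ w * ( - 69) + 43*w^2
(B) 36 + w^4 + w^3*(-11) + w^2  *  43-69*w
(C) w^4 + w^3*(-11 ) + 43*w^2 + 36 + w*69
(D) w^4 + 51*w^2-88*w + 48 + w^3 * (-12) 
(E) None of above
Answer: B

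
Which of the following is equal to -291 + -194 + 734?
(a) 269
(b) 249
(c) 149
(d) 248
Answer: b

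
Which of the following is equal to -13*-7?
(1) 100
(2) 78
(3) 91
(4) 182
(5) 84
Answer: 3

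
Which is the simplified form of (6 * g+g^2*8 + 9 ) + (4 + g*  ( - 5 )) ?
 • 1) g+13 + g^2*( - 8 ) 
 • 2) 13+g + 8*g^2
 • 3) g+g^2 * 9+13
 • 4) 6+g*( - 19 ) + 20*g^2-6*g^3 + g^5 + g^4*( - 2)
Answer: 2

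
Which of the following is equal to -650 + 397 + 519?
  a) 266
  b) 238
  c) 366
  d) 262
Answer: a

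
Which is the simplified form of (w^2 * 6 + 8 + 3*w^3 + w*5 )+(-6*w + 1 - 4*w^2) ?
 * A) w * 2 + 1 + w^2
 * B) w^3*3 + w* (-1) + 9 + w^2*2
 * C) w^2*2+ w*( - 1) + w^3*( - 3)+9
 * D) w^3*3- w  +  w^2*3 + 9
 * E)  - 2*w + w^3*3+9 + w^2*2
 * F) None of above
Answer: B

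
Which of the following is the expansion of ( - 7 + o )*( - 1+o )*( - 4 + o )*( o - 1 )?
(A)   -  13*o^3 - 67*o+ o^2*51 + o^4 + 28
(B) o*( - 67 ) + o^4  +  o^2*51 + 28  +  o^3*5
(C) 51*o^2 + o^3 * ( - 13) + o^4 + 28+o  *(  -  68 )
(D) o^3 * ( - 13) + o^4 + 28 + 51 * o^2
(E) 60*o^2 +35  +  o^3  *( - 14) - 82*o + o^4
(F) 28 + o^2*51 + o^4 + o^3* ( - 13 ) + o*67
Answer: A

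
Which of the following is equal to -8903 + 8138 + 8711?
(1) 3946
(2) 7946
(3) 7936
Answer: 2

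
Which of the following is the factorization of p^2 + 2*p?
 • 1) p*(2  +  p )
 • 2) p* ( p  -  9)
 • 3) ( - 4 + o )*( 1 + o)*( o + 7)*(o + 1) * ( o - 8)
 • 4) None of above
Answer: 1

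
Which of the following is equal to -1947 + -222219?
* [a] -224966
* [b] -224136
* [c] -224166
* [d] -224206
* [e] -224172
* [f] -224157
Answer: c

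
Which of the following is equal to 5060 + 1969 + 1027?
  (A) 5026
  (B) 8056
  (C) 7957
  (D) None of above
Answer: B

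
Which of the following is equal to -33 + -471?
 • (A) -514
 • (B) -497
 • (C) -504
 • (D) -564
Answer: C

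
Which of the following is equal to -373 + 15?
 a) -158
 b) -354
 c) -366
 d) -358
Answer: d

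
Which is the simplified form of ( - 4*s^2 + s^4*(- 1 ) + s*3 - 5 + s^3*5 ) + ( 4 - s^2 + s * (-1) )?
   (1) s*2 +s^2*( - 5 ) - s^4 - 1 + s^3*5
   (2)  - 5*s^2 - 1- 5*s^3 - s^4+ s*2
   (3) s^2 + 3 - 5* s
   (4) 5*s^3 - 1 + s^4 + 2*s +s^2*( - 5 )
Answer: 1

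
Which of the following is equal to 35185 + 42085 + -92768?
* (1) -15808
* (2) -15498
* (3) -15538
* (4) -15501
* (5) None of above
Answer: 2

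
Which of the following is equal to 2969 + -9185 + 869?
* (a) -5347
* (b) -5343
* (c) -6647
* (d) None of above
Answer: a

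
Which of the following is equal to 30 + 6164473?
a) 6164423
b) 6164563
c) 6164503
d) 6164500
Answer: c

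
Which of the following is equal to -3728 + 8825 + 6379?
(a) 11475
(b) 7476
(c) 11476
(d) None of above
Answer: c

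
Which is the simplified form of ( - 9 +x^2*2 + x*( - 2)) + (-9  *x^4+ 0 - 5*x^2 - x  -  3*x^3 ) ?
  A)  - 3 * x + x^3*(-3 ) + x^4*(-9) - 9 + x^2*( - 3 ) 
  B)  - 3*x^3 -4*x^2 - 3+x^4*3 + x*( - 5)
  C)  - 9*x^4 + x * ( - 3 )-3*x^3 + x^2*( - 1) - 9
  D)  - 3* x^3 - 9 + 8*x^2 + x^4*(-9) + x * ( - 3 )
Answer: A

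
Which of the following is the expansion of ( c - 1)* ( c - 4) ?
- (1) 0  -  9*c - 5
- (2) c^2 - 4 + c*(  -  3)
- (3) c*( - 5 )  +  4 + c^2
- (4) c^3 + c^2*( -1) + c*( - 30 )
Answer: 3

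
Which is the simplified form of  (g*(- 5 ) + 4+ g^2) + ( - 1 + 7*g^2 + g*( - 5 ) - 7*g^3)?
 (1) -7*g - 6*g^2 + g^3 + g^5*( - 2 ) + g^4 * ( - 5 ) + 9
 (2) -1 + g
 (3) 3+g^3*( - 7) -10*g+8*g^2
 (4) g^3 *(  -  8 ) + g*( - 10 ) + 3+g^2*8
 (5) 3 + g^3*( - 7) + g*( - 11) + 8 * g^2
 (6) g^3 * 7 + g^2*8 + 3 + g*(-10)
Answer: 3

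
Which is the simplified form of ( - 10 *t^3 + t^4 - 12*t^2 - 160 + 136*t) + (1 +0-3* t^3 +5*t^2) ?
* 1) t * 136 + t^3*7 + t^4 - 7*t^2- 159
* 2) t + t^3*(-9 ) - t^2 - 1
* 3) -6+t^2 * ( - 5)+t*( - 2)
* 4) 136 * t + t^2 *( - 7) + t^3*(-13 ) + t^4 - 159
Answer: 4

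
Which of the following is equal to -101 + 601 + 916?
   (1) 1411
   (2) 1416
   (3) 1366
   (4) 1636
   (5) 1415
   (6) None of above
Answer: 2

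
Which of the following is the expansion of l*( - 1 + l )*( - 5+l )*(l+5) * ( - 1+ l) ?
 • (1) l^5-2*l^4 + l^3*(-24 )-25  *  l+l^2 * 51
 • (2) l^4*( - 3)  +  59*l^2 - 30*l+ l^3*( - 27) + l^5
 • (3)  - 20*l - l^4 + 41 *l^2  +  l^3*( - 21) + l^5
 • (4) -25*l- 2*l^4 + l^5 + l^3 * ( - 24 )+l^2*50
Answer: 4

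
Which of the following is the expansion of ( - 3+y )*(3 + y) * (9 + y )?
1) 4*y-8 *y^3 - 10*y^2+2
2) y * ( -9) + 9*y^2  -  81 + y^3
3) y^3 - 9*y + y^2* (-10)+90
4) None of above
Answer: 2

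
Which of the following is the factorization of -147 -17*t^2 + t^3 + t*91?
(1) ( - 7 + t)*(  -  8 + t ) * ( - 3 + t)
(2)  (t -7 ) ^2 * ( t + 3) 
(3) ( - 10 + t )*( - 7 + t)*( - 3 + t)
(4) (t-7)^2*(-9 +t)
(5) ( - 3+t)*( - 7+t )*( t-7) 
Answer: 5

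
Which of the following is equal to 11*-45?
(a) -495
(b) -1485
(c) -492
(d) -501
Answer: a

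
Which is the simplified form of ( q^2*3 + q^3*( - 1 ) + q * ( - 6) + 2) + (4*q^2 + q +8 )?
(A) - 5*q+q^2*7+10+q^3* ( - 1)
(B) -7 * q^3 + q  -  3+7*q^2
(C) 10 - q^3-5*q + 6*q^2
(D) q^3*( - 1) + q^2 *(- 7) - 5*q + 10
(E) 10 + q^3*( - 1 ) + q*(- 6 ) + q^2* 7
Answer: A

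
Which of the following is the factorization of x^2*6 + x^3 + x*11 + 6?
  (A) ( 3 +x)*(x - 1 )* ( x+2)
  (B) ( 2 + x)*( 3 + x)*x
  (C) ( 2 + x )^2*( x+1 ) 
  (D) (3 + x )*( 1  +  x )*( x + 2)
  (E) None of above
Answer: D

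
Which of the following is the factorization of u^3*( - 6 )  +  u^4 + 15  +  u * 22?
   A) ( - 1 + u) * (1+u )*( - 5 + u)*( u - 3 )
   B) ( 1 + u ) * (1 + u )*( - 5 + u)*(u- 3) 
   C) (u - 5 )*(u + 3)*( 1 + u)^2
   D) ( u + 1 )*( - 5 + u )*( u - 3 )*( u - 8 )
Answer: B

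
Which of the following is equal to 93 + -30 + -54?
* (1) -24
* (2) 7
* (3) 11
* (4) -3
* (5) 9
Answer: 5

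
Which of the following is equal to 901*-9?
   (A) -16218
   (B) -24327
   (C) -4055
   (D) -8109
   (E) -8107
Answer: D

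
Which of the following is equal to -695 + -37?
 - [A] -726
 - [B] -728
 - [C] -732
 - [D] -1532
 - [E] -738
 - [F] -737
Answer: C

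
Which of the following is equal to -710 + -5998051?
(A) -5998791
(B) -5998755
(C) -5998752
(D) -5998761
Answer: D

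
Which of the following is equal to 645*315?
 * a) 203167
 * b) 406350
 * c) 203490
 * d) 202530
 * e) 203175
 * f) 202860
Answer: e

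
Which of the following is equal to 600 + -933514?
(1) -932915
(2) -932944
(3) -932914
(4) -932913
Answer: 3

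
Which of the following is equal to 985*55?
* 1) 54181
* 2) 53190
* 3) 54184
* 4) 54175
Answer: 4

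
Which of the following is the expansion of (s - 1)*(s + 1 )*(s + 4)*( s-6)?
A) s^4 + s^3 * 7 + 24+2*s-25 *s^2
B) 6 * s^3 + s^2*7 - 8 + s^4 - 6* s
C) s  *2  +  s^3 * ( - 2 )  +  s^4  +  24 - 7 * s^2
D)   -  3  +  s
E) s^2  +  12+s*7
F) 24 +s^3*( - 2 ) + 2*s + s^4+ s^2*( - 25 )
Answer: F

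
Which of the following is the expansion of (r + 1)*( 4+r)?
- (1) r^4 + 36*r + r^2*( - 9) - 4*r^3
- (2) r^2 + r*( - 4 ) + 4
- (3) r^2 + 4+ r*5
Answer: 3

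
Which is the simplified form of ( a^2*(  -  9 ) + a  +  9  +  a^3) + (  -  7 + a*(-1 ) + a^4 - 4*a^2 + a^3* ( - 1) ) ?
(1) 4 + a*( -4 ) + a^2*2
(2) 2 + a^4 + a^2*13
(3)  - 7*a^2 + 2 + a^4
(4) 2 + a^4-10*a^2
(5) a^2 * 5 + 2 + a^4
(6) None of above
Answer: 6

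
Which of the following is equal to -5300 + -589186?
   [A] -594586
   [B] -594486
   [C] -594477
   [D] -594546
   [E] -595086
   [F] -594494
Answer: B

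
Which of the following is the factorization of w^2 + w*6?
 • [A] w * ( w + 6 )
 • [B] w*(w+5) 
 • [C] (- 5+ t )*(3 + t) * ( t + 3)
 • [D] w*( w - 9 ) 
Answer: A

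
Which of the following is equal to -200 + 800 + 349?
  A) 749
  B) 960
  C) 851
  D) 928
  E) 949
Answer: E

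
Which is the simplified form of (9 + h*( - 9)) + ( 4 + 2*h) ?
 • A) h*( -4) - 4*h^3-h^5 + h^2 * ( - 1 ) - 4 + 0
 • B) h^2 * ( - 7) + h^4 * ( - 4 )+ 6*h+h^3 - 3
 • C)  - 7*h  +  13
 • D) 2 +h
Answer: C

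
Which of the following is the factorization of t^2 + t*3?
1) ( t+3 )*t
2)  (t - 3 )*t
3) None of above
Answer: 1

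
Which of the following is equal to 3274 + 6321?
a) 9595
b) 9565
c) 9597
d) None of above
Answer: a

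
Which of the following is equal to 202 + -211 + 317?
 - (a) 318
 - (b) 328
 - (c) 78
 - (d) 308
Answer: d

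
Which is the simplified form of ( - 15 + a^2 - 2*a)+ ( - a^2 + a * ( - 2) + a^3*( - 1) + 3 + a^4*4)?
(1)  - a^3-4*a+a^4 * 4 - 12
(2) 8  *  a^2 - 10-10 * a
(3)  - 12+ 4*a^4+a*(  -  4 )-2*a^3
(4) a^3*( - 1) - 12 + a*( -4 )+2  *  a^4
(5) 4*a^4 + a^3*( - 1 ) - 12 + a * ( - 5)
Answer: 1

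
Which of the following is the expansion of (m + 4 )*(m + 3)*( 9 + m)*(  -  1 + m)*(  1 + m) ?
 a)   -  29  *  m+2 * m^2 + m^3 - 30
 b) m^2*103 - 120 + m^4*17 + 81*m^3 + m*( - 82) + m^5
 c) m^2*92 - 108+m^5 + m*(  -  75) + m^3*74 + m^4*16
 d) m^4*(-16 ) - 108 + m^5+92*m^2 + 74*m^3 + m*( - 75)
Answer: c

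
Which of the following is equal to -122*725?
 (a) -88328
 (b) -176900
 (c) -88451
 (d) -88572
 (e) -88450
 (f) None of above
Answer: e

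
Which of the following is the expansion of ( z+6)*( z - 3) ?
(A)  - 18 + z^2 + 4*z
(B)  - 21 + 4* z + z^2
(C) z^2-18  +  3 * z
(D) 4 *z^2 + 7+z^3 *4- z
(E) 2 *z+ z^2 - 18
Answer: C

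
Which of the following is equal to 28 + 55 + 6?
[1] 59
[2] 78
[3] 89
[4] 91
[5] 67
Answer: 3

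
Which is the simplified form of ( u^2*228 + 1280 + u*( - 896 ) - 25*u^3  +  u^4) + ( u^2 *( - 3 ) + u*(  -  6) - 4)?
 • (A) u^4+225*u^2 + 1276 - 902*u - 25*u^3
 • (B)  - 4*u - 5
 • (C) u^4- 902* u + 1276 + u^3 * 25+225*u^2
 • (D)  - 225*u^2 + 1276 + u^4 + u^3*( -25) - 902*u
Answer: A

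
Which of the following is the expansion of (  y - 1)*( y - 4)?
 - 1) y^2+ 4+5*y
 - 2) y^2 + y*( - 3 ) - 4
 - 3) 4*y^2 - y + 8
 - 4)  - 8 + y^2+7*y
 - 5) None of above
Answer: 5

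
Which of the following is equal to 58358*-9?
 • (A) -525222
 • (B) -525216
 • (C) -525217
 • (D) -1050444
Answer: A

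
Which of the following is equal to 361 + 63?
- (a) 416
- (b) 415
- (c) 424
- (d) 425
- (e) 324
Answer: c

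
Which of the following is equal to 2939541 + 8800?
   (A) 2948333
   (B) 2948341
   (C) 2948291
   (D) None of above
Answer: B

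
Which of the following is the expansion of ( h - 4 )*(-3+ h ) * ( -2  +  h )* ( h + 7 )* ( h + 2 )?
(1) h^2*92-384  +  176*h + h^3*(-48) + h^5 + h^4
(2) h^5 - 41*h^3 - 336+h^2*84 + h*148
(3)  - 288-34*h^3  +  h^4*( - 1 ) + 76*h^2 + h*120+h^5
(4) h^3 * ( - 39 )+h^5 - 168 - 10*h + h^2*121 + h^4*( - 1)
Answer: 2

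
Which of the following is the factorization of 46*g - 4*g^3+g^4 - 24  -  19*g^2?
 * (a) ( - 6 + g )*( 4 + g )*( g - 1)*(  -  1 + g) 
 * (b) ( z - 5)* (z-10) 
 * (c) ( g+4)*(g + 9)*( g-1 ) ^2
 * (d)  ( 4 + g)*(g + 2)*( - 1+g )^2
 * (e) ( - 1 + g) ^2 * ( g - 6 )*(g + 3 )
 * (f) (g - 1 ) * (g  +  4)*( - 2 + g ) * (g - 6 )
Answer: a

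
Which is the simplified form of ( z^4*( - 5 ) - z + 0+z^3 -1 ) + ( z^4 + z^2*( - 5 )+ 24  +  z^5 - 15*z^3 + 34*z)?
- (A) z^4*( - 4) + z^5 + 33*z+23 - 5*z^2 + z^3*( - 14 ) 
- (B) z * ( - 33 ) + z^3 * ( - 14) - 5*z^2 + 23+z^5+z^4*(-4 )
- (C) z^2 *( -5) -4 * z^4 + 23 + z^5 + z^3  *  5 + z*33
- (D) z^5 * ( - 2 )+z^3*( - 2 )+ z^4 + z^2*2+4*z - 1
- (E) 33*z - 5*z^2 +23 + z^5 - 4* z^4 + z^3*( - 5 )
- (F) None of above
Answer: A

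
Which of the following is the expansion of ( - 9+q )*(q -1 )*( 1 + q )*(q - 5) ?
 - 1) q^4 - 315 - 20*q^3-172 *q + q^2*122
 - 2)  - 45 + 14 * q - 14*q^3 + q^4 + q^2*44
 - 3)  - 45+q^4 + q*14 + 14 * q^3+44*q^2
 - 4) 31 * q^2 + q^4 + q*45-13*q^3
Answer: 2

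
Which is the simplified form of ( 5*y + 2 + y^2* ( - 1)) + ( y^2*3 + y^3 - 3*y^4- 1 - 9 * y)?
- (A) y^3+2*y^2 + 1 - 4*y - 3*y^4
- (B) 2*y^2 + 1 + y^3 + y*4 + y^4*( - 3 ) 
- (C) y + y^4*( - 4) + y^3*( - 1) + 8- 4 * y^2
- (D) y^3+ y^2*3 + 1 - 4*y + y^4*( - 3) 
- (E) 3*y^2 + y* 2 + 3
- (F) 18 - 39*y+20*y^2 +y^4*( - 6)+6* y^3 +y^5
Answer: A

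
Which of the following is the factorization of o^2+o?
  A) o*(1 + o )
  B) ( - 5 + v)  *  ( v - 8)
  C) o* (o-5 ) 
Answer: A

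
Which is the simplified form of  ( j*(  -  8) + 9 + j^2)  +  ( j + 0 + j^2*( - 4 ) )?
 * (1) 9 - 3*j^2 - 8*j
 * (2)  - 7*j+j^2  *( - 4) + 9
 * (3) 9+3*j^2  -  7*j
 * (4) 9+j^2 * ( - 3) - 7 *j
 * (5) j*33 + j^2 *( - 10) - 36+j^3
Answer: 4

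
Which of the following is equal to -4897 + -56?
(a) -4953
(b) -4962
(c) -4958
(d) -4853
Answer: a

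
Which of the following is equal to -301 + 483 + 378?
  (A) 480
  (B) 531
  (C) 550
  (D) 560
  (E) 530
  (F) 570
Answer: D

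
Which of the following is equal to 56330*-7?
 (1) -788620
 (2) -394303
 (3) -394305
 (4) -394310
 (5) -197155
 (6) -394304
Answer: 4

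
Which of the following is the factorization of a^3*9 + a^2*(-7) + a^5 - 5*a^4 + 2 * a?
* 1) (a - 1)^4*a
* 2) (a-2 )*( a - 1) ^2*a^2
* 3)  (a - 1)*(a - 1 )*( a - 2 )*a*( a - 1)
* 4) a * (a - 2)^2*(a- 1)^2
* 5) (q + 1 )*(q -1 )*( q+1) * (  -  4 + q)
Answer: 3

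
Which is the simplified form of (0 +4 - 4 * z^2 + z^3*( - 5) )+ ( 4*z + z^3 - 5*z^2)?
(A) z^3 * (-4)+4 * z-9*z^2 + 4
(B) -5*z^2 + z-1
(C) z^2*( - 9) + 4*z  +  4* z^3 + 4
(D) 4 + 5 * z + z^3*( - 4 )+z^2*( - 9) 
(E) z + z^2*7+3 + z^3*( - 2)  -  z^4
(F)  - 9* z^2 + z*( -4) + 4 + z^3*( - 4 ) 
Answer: A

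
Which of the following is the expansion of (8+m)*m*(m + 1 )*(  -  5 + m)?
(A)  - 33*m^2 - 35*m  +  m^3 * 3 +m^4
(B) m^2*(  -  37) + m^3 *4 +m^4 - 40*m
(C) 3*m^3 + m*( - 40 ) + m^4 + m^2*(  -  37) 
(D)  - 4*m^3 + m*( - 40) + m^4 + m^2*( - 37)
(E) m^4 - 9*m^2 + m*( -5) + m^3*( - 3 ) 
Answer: B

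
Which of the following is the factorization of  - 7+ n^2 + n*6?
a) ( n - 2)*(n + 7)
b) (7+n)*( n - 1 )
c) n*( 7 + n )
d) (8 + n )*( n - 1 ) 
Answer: b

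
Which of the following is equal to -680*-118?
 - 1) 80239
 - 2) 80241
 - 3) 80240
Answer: 3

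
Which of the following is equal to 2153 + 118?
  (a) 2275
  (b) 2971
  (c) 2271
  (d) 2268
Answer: c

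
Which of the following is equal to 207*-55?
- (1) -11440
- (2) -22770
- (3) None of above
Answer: 3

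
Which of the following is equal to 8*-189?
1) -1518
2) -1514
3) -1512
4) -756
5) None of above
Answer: 3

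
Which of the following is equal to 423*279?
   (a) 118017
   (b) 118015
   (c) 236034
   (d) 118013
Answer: a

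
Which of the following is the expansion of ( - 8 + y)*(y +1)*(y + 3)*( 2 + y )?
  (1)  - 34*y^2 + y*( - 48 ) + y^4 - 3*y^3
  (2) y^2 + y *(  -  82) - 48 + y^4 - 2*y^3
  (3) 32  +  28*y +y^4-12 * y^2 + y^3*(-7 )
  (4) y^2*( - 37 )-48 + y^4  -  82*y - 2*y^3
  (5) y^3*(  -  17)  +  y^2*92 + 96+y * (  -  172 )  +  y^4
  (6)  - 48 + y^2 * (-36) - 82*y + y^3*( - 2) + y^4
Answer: 4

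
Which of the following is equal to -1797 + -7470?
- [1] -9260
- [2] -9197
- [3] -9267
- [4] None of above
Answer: 3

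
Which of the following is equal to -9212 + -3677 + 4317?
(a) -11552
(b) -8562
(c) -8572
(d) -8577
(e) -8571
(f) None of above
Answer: c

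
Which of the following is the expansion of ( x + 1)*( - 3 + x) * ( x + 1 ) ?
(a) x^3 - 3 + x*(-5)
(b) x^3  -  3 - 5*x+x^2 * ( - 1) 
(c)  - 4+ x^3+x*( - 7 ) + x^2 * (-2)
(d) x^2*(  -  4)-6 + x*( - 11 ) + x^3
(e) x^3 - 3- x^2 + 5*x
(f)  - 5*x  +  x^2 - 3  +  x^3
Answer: b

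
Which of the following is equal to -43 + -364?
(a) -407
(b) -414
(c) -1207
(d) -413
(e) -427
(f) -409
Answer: a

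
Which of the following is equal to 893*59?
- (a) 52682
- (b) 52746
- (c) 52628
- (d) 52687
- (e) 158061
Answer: d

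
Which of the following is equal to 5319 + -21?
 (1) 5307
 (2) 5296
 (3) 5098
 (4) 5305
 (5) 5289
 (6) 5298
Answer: 6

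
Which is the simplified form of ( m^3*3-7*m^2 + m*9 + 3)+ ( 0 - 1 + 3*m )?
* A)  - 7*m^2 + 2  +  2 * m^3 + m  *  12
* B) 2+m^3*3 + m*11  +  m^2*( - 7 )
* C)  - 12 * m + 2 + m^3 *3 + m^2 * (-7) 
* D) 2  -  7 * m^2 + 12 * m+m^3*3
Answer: D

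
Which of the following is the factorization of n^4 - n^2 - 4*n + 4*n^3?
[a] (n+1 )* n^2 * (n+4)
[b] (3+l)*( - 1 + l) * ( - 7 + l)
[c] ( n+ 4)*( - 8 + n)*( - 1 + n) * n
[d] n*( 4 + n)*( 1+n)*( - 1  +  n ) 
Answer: d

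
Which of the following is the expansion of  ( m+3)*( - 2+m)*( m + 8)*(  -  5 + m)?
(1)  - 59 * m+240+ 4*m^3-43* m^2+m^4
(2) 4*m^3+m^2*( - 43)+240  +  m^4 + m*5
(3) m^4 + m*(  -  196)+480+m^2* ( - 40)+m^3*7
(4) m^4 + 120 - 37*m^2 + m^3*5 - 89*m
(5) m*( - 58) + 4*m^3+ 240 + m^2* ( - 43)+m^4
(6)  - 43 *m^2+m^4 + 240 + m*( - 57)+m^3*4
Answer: 5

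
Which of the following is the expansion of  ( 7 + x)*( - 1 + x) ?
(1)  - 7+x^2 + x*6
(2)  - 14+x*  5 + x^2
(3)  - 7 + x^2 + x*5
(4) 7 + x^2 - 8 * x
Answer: 1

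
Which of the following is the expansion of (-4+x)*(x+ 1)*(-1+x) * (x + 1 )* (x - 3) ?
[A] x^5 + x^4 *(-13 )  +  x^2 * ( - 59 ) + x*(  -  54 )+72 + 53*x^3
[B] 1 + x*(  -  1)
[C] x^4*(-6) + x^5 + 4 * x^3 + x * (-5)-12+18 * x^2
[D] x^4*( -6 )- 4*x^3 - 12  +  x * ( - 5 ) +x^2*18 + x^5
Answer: C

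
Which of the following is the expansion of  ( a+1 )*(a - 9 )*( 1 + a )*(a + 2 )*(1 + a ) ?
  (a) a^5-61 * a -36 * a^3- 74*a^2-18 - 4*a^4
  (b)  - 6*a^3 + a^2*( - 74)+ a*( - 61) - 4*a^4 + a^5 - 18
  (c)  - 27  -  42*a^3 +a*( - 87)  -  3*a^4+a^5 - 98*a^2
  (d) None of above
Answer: a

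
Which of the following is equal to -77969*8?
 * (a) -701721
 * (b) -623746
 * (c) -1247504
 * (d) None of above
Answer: d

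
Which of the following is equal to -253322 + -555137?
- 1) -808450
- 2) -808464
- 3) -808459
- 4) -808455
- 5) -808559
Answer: 3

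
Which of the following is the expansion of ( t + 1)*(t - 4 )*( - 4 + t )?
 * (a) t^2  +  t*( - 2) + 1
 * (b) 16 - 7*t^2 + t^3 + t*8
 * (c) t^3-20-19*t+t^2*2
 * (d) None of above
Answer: b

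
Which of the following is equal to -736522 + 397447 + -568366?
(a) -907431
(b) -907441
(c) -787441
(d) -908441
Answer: b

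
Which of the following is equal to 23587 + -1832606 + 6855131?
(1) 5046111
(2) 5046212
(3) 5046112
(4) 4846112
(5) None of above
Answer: 3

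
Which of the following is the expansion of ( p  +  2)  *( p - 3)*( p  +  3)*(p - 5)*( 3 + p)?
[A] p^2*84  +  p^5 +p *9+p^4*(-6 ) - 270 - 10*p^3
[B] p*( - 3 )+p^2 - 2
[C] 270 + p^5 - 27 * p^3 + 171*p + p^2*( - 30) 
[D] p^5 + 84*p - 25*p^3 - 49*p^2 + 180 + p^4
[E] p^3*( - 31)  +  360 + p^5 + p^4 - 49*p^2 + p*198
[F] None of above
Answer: F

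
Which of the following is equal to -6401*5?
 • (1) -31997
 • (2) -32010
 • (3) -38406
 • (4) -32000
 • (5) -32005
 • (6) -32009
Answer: 5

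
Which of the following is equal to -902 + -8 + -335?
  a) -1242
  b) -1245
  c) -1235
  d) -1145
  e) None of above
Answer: b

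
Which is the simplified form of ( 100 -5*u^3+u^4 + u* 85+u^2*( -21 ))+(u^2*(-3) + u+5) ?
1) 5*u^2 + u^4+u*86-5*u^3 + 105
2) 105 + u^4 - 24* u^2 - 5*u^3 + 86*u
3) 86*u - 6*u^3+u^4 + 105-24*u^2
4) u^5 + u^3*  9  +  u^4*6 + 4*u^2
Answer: 2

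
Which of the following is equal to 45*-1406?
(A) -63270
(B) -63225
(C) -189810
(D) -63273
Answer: A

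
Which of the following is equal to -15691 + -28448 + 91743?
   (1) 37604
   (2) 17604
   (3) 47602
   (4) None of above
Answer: 4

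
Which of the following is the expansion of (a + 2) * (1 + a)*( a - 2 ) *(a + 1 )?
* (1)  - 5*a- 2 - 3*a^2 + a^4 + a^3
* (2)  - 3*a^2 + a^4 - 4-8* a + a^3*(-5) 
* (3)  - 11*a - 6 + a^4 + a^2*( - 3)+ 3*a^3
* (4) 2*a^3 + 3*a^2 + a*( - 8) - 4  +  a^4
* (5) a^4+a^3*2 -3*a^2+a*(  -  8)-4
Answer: 5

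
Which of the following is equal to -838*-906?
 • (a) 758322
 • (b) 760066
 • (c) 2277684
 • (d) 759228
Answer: d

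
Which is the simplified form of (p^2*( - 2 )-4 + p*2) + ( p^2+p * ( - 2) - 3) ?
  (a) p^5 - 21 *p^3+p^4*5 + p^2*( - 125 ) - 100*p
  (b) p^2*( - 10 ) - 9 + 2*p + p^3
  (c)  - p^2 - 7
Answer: c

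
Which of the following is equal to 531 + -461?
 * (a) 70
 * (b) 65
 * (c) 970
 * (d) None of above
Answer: a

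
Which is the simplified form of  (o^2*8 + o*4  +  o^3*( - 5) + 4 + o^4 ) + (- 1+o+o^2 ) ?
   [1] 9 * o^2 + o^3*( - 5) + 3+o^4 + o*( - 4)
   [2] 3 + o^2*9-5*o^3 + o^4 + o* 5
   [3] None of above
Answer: 2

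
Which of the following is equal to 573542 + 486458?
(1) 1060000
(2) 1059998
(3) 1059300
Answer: 1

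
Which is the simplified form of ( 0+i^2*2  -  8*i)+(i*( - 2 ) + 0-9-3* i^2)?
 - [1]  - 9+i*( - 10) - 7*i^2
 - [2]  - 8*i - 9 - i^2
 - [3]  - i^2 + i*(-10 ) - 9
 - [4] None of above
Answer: 3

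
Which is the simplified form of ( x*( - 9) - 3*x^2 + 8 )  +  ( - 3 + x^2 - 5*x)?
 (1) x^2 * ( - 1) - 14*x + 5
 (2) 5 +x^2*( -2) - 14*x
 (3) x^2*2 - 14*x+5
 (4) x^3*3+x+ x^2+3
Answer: 2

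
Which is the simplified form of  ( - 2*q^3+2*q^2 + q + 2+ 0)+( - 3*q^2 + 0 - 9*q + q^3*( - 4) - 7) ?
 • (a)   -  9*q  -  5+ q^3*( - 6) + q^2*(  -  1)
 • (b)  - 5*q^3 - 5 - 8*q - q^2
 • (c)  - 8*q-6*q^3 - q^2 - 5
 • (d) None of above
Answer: c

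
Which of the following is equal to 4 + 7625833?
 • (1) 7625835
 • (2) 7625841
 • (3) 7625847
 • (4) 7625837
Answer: 4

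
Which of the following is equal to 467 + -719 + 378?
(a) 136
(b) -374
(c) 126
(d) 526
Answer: c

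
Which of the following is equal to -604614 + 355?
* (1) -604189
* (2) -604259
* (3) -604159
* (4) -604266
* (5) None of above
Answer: 2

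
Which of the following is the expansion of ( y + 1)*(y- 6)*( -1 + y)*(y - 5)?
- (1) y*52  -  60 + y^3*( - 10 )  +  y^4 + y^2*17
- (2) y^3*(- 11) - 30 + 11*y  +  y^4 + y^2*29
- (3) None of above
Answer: 2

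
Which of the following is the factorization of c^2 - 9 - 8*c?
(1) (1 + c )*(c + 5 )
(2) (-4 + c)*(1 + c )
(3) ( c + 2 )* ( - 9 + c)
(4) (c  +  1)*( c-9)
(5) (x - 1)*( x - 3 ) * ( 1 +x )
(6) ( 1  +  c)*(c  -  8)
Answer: 4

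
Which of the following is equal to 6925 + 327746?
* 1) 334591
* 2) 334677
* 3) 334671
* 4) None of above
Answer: 3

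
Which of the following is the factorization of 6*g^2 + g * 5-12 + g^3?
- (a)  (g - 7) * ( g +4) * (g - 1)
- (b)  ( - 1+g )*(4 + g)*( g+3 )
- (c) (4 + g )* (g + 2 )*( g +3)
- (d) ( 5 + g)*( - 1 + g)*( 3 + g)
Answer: b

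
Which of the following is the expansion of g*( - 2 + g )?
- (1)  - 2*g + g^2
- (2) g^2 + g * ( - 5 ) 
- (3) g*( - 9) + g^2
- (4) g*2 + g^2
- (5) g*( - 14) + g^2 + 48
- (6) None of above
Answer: 1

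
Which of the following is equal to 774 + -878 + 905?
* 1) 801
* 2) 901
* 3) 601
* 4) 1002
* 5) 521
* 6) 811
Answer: 1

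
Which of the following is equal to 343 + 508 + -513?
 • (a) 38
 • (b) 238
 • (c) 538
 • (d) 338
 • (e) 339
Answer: d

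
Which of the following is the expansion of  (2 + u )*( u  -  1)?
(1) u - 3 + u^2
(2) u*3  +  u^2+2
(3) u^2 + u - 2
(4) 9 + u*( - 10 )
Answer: 3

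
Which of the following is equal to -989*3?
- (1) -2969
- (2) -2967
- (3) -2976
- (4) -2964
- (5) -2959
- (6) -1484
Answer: 2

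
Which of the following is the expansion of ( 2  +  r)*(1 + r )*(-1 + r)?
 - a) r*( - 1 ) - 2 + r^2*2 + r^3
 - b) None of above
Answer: a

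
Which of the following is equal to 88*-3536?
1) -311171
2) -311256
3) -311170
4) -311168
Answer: 4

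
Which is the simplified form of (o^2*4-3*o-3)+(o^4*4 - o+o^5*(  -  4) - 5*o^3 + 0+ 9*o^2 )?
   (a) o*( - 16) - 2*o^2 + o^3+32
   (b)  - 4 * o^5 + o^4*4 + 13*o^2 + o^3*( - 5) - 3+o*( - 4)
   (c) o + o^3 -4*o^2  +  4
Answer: b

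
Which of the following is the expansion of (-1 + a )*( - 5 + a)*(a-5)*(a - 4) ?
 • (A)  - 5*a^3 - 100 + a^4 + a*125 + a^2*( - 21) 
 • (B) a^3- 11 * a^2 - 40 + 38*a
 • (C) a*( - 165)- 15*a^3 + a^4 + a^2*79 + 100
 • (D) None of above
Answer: C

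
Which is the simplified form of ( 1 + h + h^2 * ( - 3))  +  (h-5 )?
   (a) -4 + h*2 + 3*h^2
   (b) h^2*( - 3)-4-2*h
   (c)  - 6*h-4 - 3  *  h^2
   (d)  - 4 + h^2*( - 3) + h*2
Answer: d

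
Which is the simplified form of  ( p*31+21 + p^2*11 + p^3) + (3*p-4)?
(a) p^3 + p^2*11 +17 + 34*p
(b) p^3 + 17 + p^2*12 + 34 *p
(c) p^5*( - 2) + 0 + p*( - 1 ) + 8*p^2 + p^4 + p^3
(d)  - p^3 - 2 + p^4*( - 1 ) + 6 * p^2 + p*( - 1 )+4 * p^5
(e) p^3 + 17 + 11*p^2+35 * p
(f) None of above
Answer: a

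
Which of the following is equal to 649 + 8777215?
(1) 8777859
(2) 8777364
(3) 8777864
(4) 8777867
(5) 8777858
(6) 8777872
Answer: 3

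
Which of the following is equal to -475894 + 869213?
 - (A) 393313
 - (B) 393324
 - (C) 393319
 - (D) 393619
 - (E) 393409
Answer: C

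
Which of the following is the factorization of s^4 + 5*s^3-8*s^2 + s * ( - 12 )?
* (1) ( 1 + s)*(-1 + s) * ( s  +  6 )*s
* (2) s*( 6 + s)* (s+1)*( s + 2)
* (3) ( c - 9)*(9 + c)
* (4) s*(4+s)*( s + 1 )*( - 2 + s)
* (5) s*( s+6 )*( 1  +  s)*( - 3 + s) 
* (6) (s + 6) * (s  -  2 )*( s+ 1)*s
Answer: 6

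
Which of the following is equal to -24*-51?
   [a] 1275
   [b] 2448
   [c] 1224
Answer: c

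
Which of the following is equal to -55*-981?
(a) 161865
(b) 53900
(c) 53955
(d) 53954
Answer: c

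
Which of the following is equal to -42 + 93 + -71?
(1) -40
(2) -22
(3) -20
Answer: 3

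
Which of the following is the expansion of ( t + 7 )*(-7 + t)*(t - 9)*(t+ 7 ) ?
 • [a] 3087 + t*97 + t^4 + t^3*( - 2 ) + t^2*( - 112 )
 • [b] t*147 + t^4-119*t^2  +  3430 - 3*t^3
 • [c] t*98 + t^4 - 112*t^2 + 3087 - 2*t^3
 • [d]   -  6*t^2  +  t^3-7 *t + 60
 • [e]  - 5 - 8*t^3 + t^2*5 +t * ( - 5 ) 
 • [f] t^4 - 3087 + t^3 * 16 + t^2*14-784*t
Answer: c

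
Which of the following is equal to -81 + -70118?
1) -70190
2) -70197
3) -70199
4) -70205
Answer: 3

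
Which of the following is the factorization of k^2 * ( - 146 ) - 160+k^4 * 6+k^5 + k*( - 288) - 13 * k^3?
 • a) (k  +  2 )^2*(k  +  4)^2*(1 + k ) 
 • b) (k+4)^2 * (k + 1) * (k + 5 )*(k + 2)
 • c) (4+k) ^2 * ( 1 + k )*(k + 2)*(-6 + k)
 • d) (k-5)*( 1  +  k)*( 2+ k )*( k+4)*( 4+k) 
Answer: d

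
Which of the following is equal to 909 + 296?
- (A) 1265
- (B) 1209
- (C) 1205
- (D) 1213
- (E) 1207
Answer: C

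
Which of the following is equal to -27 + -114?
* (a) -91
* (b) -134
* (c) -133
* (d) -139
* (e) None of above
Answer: e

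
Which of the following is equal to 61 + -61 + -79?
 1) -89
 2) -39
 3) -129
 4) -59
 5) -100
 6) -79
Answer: 6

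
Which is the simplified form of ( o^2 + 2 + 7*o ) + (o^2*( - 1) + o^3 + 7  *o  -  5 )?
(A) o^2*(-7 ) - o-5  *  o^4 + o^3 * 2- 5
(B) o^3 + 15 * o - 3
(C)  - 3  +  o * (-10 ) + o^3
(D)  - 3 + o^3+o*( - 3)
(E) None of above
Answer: E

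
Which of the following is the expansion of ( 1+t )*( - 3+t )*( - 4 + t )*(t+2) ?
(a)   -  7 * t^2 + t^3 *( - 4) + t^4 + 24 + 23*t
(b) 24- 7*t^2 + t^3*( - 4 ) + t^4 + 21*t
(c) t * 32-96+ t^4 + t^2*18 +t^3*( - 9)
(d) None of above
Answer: d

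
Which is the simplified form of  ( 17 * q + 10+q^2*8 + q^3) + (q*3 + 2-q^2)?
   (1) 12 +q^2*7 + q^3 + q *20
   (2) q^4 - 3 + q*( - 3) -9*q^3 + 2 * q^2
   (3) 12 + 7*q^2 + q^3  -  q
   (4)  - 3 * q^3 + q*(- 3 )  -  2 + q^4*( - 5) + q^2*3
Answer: 1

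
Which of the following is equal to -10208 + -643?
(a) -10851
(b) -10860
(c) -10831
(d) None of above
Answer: a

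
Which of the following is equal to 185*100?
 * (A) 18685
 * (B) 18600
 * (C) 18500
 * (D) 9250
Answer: C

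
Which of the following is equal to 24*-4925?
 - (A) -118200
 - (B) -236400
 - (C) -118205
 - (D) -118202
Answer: A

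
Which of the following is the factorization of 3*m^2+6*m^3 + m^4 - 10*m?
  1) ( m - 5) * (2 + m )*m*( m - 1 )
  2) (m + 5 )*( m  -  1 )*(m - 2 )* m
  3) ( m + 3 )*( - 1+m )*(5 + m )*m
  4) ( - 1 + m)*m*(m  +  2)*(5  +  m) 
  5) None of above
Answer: 4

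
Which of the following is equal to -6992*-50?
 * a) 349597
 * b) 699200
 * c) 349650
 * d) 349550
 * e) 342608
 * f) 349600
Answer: f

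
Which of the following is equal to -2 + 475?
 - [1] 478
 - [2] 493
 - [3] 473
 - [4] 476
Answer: 3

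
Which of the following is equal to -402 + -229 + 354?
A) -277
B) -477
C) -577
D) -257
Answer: A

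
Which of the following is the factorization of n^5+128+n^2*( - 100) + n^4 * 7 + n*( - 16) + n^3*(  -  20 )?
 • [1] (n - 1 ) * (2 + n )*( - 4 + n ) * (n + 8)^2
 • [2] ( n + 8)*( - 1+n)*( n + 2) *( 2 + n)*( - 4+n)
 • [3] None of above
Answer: 2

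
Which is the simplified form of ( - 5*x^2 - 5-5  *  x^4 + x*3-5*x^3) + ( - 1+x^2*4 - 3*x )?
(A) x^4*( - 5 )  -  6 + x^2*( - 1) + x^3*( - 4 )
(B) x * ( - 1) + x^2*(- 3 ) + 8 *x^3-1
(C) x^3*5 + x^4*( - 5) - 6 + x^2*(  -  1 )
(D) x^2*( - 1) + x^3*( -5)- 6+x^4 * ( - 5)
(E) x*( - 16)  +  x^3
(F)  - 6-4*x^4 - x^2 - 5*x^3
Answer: D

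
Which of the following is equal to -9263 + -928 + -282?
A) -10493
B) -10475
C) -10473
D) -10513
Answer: C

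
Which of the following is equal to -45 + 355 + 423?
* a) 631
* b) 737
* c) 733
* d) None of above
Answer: c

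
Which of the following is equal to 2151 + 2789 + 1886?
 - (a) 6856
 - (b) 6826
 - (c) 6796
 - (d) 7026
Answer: b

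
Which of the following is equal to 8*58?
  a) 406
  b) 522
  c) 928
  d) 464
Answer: d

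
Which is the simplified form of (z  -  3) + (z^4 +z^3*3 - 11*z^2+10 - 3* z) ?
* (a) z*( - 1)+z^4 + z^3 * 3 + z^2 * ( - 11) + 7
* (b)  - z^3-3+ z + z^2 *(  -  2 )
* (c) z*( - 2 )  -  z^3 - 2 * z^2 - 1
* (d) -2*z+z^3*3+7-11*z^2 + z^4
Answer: d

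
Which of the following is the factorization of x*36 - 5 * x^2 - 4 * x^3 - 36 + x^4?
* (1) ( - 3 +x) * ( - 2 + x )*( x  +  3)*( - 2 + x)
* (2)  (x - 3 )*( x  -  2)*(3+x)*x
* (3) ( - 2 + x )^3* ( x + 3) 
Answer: 1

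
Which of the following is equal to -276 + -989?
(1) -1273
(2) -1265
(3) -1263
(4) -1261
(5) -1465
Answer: 2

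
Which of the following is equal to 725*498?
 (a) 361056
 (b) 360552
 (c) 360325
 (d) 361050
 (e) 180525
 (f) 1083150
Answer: d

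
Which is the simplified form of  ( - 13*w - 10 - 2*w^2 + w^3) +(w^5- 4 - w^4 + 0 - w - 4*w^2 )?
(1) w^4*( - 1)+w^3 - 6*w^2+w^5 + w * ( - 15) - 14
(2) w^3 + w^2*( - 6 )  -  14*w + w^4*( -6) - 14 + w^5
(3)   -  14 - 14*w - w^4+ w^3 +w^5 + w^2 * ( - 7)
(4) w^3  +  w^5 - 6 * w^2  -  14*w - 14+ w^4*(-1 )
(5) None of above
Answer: 4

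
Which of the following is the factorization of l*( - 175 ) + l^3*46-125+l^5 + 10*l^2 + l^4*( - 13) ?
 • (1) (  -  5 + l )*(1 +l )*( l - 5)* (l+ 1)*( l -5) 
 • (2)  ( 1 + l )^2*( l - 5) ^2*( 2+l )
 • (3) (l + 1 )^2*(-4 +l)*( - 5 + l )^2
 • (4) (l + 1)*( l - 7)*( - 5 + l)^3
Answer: 1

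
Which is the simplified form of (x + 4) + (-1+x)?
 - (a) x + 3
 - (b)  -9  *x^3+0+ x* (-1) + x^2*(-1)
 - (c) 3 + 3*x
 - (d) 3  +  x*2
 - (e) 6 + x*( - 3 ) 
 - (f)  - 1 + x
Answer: d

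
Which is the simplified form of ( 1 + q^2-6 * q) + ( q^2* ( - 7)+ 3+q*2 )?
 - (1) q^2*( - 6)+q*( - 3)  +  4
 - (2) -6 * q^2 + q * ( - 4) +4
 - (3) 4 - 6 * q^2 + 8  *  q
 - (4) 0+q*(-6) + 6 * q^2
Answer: 2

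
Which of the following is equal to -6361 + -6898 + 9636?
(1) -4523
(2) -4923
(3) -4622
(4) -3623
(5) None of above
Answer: 4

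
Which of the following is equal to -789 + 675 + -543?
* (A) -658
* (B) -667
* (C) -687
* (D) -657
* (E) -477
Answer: D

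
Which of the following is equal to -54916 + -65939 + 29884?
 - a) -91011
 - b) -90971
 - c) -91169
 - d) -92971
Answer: b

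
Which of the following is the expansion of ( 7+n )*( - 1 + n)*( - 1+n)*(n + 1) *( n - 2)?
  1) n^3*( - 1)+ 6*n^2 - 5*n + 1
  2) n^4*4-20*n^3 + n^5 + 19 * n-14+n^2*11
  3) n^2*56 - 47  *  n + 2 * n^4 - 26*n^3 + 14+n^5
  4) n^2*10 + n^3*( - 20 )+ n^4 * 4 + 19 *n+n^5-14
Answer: 4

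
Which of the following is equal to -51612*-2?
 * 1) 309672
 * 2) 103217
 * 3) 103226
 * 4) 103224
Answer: 4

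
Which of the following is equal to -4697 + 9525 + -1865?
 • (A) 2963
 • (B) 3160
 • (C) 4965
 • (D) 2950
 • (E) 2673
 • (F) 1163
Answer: A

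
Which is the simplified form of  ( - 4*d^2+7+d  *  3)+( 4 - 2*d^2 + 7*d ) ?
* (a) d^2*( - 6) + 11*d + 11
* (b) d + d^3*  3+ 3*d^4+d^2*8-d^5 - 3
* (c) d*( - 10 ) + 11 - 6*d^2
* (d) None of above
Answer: d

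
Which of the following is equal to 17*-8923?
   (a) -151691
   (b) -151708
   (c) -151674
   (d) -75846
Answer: a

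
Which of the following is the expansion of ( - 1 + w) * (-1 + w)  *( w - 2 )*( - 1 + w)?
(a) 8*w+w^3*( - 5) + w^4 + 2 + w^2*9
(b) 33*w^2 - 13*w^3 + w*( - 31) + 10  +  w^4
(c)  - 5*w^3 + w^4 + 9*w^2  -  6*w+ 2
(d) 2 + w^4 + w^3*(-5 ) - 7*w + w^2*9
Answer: d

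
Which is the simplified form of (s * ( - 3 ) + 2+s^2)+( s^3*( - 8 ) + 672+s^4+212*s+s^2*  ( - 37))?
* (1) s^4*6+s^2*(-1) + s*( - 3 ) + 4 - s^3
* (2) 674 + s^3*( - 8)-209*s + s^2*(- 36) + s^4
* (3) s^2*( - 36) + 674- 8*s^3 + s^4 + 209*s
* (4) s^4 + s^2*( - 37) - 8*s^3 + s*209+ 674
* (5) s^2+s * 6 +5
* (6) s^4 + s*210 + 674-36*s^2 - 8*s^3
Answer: 3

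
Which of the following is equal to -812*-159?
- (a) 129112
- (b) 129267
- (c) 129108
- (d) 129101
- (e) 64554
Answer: c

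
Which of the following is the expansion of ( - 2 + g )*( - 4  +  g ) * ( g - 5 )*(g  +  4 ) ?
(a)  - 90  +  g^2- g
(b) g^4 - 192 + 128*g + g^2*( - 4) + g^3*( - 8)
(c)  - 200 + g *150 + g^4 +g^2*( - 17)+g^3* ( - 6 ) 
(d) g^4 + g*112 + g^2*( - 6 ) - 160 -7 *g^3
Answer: d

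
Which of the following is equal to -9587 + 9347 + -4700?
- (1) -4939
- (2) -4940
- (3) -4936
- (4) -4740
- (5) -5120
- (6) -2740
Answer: 2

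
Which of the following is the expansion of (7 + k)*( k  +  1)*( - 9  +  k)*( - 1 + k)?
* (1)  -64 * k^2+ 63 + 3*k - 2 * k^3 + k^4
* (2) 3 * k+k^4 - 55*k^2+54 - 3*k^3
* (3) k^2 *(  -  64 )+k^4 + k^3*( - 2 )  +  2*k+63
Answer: 3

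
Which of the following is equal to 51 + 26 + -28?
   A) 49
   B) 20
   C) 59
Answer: A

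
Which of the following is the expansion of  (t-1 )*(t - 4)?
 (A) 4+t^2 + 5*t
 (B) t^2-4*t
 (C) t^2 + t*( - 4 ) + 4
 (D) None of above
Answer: D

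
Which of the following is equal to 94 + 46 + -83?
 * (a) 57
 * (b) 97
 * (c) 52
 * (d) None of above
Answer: a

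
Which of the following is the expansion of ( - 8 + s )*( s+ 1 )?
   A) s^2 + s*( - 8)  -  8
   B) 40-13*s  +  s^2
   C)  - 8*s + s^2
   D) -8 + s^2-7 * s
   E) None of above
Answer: D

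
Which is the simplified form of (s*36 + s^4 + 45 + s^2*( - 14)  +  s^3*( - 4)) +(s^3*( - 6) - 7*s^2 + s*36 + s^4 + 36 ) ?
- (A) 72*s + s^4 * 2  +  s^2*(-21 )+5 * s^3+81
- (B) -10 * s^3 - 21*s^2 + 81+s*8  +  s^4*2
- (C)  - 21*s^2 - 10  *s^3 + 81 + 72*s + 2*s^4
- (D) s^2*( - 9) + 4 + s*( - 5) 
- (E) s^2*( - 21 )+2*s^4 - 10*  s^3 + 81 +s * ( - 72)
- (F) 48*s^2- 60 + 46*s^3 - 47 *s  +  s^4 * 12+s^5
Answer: C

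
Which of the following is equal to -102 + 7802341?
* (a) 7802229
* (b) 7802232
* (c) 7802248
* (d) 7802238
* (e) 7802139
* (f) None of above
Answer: f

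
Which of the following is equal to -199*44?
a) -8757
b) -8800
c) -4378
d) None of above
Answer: d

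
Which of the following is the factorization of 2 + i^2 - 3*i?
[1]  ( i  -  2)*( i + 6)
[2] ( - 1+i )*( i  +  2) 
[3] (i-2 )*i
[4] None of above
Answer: 4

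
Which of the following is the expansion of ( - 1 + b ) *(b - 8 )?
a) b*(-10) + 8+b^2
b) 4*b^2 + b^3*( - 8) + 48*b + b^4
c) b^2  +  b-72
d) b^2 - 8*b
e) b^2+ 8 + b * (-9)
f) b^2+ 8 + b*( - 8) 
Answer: e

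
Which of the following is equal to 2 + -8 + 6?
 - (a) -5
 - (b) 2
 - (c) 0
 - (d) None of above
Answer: c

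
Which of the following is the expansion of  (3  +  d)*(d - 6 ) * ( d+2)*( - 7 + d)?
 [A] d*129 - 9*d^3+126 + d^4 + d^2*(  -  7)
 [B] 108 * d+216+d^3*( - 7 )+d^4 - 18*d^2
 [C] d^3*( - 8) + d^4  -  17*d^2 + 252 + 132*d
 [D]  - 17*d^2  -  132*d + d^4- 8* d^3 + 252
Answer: C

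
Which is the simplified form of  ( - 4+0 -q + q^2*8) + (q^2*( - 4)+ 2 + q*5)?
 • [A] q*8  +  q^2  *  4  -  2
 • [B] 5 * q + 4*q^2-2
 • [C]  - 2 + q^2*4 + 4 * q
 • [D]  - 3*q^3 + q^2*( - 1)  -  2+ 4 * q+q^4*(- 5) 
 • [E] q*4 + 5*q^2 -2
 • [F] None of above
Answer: C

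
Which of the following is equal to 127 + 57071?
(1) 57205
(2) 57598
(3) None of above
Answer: 3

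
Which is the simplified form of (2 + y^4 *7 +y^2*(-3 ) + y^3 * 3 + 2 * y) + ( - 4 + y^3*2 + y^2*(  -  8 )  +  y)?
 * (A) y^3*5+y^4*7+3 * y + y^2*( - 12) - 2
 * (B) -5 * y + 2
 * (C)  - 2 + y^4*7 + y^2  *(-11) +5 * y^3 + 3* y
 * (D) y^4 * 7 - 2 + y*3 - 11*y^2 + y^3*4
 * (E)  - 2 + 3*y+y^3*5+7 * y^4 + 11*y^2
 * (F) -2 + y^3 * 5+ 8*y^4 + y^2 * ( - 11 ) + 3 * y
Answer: C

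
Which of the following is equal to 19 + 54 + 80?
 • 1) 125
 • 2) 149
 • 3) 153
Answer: 3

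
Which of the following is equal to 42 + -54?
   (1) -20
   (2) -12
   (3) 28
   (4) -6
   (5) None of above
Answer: 2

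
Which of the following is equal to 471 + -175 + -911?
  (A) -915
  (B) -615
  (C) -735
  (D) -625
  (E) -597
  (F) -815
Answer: B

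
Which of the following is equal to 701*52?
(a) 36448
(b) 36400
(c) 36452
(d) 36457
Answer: c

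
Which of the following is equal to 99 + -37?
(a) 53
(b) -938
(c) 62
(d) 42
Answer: c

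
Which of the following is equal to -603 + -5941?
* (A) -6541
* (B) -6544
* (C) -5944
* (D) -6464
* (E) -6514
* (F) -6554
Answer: B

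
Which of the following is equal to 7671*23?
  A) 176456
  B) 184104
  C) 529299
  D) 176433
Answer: D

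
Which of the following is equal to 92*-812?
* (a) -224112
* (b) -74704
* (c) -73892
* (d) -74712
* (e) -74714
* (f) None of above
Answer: b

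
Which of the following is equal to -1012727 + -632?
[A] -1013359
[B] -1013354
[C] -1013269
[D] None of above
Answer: A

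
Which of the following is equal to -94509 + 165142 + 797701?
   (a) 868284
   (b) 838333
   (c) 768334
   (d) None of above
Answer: d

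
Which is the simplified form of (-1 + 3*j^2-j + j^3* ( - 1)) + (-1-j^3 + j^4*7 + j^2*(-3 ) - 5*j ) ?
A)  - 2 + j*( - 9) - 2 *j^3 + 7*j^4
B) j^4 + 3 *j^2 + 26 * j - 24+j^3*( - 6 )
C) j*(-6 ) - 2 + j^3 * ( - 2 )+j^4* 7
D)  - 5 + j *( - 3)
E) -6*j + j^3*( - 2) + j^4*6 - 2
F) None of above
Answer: C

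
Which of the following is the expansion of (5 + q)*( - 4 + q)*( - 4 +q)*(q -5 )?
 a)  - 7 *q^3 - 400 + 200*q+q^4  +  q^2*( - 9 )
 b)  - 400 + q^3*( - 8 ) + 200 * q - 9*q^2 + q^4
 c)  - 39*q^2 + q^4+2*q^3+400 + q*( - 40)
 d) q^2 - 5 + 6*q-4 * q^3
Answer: b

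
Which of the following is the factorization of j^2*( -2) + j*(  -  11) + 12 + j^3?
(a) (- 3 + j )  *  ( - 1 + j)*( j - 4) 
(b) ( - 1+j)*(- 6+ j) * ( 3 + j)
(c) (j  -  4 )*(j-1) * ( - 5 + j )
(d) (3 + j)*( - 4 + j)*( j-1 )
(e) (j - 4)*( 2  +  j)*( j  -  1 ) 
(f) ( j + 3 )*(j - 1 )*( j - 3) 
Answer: d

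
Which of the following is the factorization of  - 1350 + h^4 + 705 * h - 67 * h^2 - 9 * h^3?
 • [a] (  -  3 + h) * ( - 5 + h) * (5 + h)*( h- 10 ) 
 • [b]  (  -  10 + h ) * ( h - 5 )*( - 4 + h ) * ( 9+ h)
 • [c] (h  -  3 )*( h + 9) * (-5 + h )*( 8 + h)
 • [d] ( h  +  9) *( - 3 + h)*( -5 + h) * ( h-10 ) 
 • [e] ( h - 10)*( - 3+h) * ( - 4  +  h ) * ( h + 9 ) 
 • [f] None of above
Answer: d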